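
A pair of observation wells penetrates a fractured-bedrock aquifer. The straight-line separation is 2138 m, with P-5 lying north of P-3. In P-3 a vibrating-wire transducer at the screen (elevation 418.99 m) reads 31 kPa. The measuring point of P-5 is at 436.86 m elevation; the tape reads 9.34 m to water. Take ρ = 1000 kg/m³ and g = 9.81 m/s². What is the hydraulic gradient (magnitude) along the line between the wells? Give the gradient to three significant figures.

i ≈ 0.00251

Pressure head at P-3: ψ = P/(ρg) = 31×1000 / (1000 × 9.81) = 3.16 m.
Total head at P-3: h = z + ψ = 418.99 + 3.16 = 422.15 m.
Total head at P-5: h = 436.86 − 9.34 = 427.52 m.
Head difference: h(P-3) − h(P-5) = 422.15 − 427.52 = -5.37 m.
Hydraulic gradient: i = |Δh| / L = 5.37 / 2138 = 0.00251.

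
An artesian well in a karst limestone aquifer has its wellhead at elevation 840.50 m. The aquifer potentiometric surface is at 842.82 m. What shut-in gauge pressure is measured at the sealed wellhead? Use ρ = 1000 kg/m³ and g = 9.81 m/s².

Head above the cap: Δh = 842.82 − 840.50 = 2.32 m.
P = ρgΔh = 1000 × 9.81 × 2.32 = 22759 Pa ≈ 22.8 kPa.

P ≈ 22.8 kPa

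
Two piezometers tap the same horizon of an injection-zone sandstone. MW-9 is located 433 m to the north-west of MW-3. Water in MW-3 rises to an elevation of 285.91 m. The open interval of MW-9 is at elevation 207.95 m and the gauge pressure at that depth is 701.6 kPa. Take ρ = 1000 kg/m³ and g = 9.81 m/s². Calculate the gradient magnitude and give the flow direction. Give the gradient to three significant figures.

i ≈ 0.0149; groundwater flows toward the north-west

Total head at MW-3: h = 285.91 m (water level in the piezometer is the total head).
Pressure head at MW-9: ψ = P/(ρg) = 701.6×1000 / (1000 × 9.81) = 71.52 m.
Total head at MW-9: h = z + ψ = 207.95 + 71.52 = 279.47 m.
Head difference: h(MW-3) − h(MW-9) = 285.91 − 279.47 = 6.44 m.
Hydraulic gradient: i = |Δh| / L = 6.44 / 433 = 0.0149.
Flow is from higher to lower head: from MW-3 toward MW-9, i.e. toward the north-west.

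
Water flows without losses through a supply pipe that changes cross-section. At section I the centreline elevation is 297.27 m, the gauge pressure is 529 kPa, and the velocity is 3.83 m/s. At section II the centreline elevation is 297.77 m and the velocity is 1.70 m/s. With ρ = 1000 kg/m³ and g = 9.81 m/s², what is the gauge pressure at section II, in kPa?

P₂ ≈ 530 kPa

Pressure head at I: ψ₁ = P₁/(ρg) = 529×1000 / (1000 × 9.81) = 53.92 m.
Velocity heads: v₁²/2g = 3.83²/19.62 = 0.748 m; v₂²/2g = 1.70²/19.62 = 0.147 m.
Total head H = z₁ + ψ₁ + v₁²/2g = 297.27 + 53.92 + 0.748 = 351.94 m.
ψ₂ = H − z₂ − v₂²/2g = 351.94 − 297.77 − 0.147 = 54.02 m.
P₂ = ρgψ₂ = 1000 × 9.81 × 54.02 ≈ 530 kPa.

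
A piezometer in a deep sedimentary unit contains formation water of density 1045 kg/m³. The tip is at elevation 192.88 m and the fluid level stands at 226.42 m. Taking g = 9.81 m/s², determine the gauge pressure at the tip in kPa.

Pressure head ψ = h − z = 226.42 − 192.88 = 33.54 m.
P = ρgψ = 1045 × 9.81 × 33.54 = 343834 Pa ≈ 344 kPa.

P ≈ 344 kPa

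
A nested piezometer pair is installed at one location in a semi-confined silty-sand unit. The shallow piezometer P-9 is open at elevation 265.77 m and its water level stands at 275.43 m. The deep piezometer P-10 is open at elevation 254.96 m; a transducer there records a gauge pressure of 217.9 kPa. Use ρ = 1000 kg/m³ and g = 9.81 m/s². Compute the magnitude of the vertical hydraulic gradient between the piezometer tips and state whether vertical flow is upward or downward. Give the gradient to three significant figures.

|i_v| ≈ 0.161; vertical flow is upward

Total head at P-9: h = 275.43 m (water level in the standpipe).
Pressure head at P-10: ψ = P/(ρg) = 217.9×1000 / (1000 × 9.81) = 22.21 m.
Total head at P-10: h = z + ψ = 254.96 + 22.21 = 277.17 m.
Δh = h(P-9) − h(P-10) = 275.43 − 277.17 = -1.74 m.
Vertical separation Δz = 265.77 − 254.96 = 10.81 m.
|i_v| = |Δh| / Δz = 1.74 / 10.81 = 0.161.
Head is higher in the deep piezometer, so vertical flow is upward (discharge condition).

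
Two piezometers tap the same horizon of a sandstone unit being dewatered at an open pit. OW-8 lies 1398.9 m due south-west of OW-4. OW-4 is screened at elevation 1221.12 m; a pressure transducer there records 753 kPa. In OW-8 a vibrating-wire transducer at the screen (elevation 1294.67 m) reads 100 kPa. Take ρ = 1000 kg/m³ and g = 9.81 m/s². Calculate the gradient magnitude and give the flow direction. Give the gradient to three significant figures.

i ≈ 0.00499; groundwater flows toward the north-east

Pressure head at OW-4: ψ = P/(ρg) = 753×1000 / (1000 × 9.81) = 76.76 m.
Total head at OW-4: h = z + ψ = 1221.12 + 76.76 = 1297.88 m.
Pressure head at OW-8: ψ = P/(ρg) = 100×1000 / (1000 × 9.81) = 10.19 m.
Total head at OW-8: h = z + ψ = 1294.67 + 10.19 = 1304.86 m.
Head difference: h(OW-4) − h(OW-8) = 1297.88 − 1304.86 = -6.98 m.
Hydraulic gradient: i = |Δh| / L = 6.98 / 1398.9 = 0.00499.
Flow is from higher to lower head: from OW-8 toward OW-4, i.e. toward the north-east.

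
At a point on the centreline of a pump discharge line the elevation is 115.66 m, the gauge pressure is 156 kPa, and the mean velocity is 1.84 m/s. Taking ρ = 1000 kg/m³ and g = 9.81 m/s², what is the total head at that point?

Pressure head ψ = P/(ρg) = 156×1000 / (1000 × 9.81) = 15.90 m.
Velocity head = v²/(2g) = 1.84² / (2 × 9.81) = 0.173 m.
h = z + ψ + v²/(2g) = 115.66 + 15.90 + 0.173 = 131.73 m.

h ≈ 131.73 m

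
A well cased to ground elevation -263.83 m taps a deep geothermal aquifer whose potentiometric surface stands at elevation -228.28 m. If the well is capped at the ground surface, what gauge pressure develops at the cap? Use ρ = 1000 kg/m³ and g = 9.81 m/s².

P ≈ 349 kPa

Head above the cap: Δh = -228.28 − (-263.83) = 35.55 m.
P = ρgΔh = 1000 × 9.81 × 35.55 = 348746 Pa ≈ 349 kPa.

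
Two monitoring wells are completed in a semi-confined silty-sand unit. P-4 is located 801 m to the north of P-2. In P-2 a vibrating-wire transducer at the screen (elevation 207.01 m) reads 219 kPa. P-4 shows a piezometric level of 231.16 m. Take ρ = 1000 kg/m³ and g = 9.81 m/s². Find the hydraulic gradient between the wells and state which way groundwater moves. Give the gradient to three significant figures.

Pressure head at P-2: ψ = P/(ρg) = 219×1000 / (1000 × 9.81) = 22.32 m.
Total head at P-2: h = z + ψ = 207.01 + 22.32 = 229.33 m.
Total head at P-4: h = 231.16 m (water level in the piezometer is the total head).
Head difference: h(P-2) − h(P-4) = 229.33 − 231.16 = -1.83 m.
Hydraulic gradient: i = |Δh| / L = 1.83 / 801 = 0.00228.
Flow is from higher to lower head: from P-4 toward P-2, i.e. toward the south.

i ≈ 0.00228; groundwater flows toward the south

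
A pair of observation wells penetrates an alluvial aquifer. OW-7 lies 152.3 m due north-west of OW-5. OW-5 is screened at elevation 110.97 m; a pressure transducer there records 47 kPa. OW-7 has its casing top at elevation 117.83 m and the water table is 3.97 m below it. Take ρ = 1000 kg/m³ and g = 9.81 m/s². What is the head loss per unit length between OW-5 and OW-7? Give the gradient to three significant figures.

i ≈ 0.0125 m/m

Pressure head at OW-5: ψ = P/(ρg) = 47×1000 / (1000 × 9.81) = 4.79 m.
Total head at OW-5: h = z + ψ = 110.97 + 4.79 = 115.76 m.
Total head at OW-7: h = 117.83 − 3.97 = 113.86 m.
Head difference: h(OW-5) − h(OW-7) = 115.76 − 113.86 = 1.90 m.
Hydraulic gradient: i = |Δh| / L = 1.90 / 152.3 = 0.0125.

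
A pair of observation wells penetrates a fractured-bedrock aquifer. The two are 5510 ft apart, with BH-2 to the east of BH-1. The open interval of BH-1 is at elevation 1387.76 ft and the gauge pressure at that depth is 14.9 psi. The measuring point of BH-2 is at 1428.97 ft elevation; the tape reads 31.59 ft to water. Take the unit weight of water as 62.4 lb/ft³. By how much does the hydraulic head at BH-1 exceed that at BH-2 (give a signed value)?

Δh ≈ 24.76 ft

Pressure head at BH-1: ψ = 144·P/γ = 144 × 14.9 / 62.4 = 34.38 ft.
Total head at BH-1: h = z + ψ = 1387.76 + 34.38 = 1422.14 ft.
Total head at BH-2: h = 1428.97 − 31.59 = 1397.38 ft.
Head difference: h(BH-1) − h(BH-2) = 1422.14 − 1397.38 = 24.76 ft.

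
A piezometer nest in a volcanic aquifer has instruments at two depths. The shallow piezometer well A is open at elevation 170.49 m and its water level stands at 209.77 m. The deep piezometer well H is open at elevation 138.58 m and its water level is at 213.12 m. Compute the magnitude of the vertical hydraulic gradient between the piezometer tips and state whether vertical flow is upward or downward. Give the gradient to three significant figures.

|i_v| ≈ 0.105; vertical flow is upward

Total head at well A: h = 209.77 m (water level in the standpipe).
Total head at well H: h = 213.12 m.
Δh = h(well A) − h(well H) = 209.77 − 213.12 = -3.35 m.
Vertical separation Δz = 170.49 − 138.58 = 31.91 m.
|i_v| = |Δh| / Δz = 3.35 / 31.91 = 0.105.
Head is higher in the deep piezometer, so vertical flow is upward (discharge condition).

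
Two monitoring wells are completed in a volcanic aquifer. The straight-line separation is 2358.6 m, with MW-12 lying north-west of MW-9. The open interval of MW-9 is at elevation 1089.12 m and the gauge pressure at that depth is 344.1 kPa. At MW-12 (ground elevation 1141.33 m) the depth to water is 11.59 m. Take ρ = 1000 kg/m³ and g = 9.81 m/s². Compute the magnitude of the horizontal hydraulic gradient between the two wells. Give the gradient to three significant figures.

i ≈ 0.00235

Pressure head at MW-9: ψ = P/(ρg) = 344.1×1000 / (1000 × 9.81) = 35.08 m.
Total head at MW-9: h = z + ψ = 1089.12 + 35.08 = 1124.20 m.
Total head at MW-12: h = 1141.33 − 11.59 = 1129.74 m.
Head difference: h(MW-9) − h(MW-12) = 1124.20 − 1129.74 = -5.54 m.
Hydraulic gradient: i = |Δh| / L = 5.54 / 2358.6 = 0.00235.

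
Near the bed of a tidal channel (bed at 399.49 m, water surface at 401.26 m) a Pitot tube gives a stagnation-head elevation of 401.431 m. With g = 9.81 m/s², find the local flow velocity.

v ≈ 1.83 m/s

Near the bed, under hydrostatic conditions, the piezometric head (z + ψ) equals the free-surface elevation, 401.26 m.
Velocity head = total − piezometric = 401.431 − 401.26 = 0.171 m.
v = √(2g·h_v) = √(2 × 9.81 × 0.171) = 1.83 m/s.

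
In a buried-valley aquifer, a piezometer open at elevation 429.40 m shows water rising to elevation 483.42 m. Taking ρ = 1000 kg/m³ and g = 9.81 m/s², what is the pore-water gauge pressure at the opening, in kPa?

Pressure head ψ = h − z = 483.42 − 429.40 = 54.02 m.
P = ρgψ = 1000 × 9.81 × 54.02 = 529936 Pa ≈ 530 kPa.

P ≈ 530 kPa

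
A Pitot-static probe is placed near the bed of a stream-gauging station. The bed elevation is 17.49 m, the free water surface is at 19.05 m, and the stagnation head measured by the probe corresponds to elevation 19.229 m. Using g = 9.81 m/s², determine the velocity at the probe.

v ≈ 1.87 m/s

Near the bed, under hydrostatic conditions, the piezometric head (z + ψ) equals the free-surface elevation, 19.05 m.
Velocity head = total − piezometric = 19.229 − 19.05 = 0.179 m.
v = √(2g·h_v) = √(2 × 9.81 × 0.179) = 1.87 m/s.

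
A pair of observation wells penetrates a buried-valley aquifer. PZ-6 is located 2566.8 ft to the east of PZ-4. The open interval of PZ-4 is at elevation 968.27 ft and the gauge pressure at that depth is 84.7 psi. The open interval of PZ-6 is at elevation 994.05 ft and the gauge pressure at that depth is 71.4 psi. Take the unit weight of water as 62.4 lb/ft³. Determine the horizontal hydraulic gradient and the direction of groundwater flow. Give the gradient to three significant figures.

Pressure head at PZ-4: ψ = 144·P/γ = 144 × 84.7 / 62.4 = 195.46 ft.
Total head at PZ-4: h = z + ψ = 968.27 + 195.46 = 1163.73 ft.
Pressure head at PZ-6: ψ = 144·P/γ = 144 × 71.4 / 62.4 = 164.77 ft.
Total head at PZ-6: h = z + ψ = 994.05 + 164.77 = 1158.82 ft.
Head difference: h(PZ-4) − h(PZ-6) = 1163.73 − 1158.82 = 4.91 ft.
Hydraulic gradient: i = |Δh| / L = 4.91 / 2566.8 = 0.00191.
Flow is from higher to lower head: from PZ-4 toward PZ-6, i.e. toward the east.

i ≈ 0.00191; groundwater flows toward the east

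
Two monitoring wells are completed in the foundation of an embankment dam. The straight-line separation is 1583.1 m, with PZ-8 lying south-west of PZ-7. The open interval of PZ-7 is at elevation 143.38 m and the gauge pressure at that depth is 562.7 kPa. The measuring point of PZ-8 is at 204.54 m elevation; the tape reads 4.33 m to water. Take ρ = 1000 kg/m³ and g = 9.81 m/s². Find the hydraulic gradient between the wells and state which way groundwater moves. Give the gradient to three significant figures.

i ≈ 0.000335; groundwater flows toward the south-west

Pressure head at PZ-7: ψ = P/(ρg) = 562.7×1000 / (1000 × 9.81) = 57.36 m.
Total head at PZ-7: h = z + ψ = 143.38 + 57.36 = 200.74 m.
Total head at PZ-8: h = 204.54 − 4.33 = 200.21 m.
Head difference: h(PZ-7) − h(PZ-8) = 200.74 − 200.21 = 0.53 m.
Hydraulic gradient: i = |Δh| / L = 0.53 / 1583.1 = 0.000335.
Flow is from higher to lower head: from PZ-7 toward PZ-8, i.e. toward the south-west.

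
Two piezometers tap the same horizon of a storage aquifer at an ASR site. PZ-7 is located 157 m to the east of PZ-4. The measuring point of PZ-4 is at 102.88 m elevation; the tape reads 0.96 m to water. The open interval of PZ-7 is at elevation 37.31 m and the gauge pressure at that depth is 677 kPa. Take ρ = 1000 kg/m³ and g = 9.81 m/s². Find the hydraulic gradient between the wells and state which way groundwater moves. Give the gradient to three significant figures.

Total head at PZ-4: h = 102.88 − 0.96 = 101.92 m.
Pressure head at PZ-7: ψ = P/(ρg) = 677×1000 / (1000 × 9.81) = 69.01 m.
Total head at PZ-7: h = z + ψ = 37.31 + 69.01 = 106.32 m.
Head difference: h(PZ-4) − h(PZ-7) = 101.92 − 106.32 = -4.40 m.
Hydraulic gradient: i = |Δh| / L = 4.40 / 157 = 0.0280.
Flow is from higher to lower head: from PZ-7 toward PZ-4, i.e. toward the west.

i ≈ 0.0280; groundwater flows toward the west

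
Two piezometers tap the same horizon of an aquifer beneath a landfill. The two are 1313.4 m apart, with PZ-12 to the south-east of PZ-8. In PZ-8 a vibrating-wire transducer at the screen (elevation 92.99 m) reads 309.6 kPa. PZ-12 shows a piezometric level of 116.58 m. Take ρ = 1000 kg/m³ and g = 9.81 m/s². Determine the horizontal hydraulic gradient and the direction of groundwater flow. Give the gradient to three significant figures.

i ≈ 0.00607; groundwater flows toward the south-east

Pressure head at PZ-8: ψ = P/(ρg) = 309.6×1000 / (1000 × 9.81) = 31.56 m.
Total head at PZ-8: h = z + ψ = 92.99 + 31.56 = 124.55 m.
Total head at PZ-12: h = 116.58 m (water level in the piezometer is the total head).
Head difference: h(PZ-8) − h(PZ-12) = 124.55 − 116.58 = 7.97 m.
Hydraulic gradient: i = |Δh| / L = 7.97 / 1313.4 = 0.00607.
Flow is from higher to lower head: from PZ-8 toward PZ-12, i.e. toward the south-east.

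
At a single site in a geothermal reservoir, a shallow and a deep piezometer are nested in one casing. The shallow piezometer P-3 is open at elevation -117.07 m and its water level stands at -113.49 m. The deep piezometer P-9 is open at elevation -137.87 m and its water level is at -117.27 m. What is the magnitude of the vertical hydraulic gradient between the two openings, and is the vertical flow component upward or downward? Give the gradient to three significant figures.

|i_v| ≈ 0.182; vertical flow is downward

Total head at P-3: h = -113.49 m (water level in the standpipe).
Total head at P-9: h = -117.27 m.
Δh = h(P-3) − h(P-9) = -113.49 − (-117.27) = 3.78 m.
Vertical separation Δz = -117.07 − (-137.87) = 20.80 m.
|i_v| = |Δh| / Δz = 3.78 / 20.80 = 0.182.
Head is higher in the shallow piezometer, so vertical flow is downward (recharge condition).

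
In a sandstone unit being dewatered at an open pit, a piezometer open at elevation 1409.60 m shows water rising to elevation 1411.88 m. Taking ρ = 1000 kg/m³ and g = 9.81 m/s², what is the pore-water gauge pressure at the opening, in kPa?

Pressure head ψ = h − z = 1411.88 − 1409.60 = 2.28 m.
P = ρgψ = 1000 × 9.81 × 2.28 = 22367 Pa ≈ 22.4 kPa.

P ≈ 22.4 kPa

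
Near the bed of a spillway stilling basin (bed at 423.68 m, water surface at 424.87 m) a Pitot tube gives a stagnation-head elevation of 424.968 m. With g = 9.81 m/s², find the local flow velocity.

v ≈ 1.39 m/s

Near the bed, under hydrostatic conditions, the piezometric head (z + ψ) equals the free-surface elevation, 424.87 m.
Velocity head = total − piezometric = 424.968 − 424.87 = 0.098 m.
v = √(2g·h_v) = √(2 × 9.81 × 0.098) = 1.39 m/s.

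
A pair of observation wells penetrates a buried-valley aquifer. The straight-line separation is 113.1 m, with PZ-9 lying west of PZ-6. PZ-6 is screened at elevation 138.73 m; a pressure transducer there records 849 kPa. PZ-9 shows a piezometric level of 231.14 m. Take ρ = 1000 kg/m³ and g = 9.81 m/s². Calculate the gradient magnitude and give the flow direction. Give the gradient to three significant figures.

i ≈ 0.0519; groundwater flows toward the east

Pressure head at PZ-6: ψ = P/(ρg) = 849×1000 / (1000 × 9.81) = 86.54 m.
Total head at PZ-6: h = z + ψ = 138.73 + 86.54 = 225.27 m.
Total head at PZ-9: h = 231.14 m (water level in the piezometer is the total head).
Head difference: h(PZ-6) − h(PZ-9) = 225.27 − 231.14 = -5.87 m.
Hydraulic gradient: i = |Δh| / L = 5.87 / 113.1 = 0.0519.
Flow is from higher to lower head: from PZ-9 toward PZ-6, i.e. toward the east.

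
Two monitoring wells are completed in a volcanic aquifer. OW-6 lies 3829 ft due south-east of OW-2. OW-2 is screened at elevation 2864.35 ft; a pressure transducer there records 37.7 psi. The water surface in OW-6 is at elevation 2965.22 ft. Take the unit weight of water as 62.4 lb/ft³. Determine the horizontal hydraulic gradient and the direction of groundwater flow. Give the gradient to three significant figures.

i ≈ 0.00362; groundwater flows toward the north-west

Pressure head at OW-2: ψ = 144·P/γ = 144 × 37.7 / 62.4 = 87.00 ft.
Total head at OW-2: h = z + ψ = 2864.35 + 87.00 = 2951.35 ft.
Total head at OW-6: h = 2965.22 ft (water level in the piezometer is the total head).
Head difference: h(OW-2) − h(OW-6) = 2951.35 − 2965.22 = -13.87 ft.
Hydraulic gradient: i = |Δh| / L = 13.87 / 3829 = 0.00362.
Flow is from higher to lower head: from OW-6 toward OW-2, i.e. toward the north-west.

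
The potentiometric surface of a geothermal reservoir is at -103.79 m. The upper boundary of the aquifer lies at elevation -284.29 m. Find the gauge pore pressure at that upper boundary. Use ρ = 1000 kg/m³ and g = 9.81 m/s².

P ≈ 1770 kPa

Pressure head at the aquifer top: ψ = h − z = -103.79 − (-284.29) = 180.50 m.
P = ρgψ = 1000 × 9.81 × 180.50 = 1770705 Pa ≈ 1770 kPa.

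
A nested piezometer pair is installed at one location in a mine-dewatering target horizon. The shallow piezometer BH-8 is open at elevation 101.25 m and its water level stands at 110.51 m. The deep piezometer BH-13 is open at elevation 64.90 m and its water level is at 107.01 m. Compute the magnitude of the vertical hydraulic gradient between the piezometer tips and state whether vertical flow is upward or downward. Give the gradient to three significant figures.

Total head at BH-8: h = 110.51 m (water level in the standpipe).
Total head at BH-13: h = 107.01 m.
Δh = h(BH-8) − h(BH-13) = 110.51 − 107.01 = 3.50 m.
Vertical separation Δz = 101.25 − 64.90 = 36.35 m.
|i_v| = |Δh| / Δz = 3.50 / 36.35 = 0.0963.
Head is higher in the shallow piezometer, so vertical flow is downward (recharge condition).

|i_v| ≈ 0.0963; vertical flow is downward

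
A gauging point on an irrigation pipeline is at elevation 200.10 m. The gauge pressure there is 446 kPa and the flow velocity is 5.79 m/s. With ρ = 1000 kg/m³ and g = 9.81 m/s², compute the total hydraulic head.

Pressure head ψ = P/(ρg) = 446×1000 / (1000 × 9.81) = 45.46 m.
Velocity head = v²/(2g) = 5.79² / (2 × 9.81) = 1.709 m.
h = z + ψ + v²/(2g) = 200.10 + 45.46 + 1.709 = 247.27 m.

h ≈ 247.27 m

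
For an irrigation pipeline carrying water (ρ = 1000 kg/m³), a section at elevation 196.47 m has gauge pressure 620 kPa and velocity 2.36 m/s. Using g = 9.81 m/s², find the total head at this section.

Pressure head ψ = P/(ρg) = 620×1000 / (1000 × 9.81) = 63.20 m.
Velocity head = v²/(2g) = 2.36² / (2 × 9.81) = 0.284 m.
h = z + ψ + v²/(2g) = 196.47 + 63.20 + 0.284 = 259.95 m.

h ≈ 259.95 m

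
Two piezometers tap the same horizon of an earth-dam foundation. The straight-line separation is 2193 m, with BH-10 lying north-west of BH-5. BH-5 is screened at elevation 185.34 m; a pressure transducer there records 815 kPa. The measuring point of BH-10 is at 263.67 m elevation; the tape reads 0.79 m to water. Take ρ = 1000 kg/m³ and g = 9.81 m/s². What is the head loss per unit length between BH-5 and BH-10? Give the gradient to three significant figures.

Pressure head at BH-5: ψ = P/(ρg) = 815×1000 / (1000 × 9.81) = 83.08 m.
Total head at BH-5: h = z + ψ = 185.34 + 83.08 = 268.42 m.
Total head at BH-10: h = 263.67 − 0.79 = 262.88 m.
Head difference: h(BH-5) − h(BH-10) = 268.42 − 262.88 = 5.54 m.
Hydraulic gradient: i = |Δh| / L = 5.54 / 2193 = 0.00253.

i ≈ 0.00253 m/m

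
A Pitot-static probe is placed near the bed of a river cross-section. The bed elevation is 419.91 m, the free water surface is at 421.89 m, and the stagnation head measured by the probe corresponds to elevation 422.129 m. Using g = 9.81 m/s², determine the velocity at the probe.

Near the bed, under hydrostatic conditions, the piezometric head (z + ψ) equals the free-surface elevation, 421.89 m.
Velocity head = total − piezometric = 422.129 − 421.89 = 0.239 m.
v = √(2g·h_v) = √(2 × 9.81 × 0.239) = 2.17 m/s.

v ≈ 2.17 m/s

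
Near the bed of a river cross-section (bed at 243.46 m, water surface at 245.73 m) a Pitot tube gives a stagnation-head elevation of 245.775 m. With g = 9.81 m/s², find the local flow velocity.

v ≈ 0.940 m/s

Near the bed, under hydrostatic conditions, the piezometric head (z + ψ) equals the free-surface elevation, 245.73 m.
Velocity head = total − piezometric = 245.775 − 245.73 = 0.045 m.
v = √(2g·h_v) = √(2 × 9.81 × 0.045) = 0.940 m/s.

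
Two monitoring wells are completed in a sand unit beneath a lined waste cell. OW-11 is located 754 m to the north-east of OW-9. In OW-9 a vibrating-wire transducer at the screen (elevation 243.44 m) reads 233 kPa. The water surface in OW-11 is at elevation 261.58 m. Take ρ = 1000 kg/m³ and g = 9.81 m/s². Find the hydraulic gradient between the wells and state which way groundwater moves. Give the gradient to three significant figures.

i ≈ 0.00744; groundwater flows toward the north-east

Pressure head at OW-9: ψ = P/(ρg) = 233×1000 / (1000 × 9.81) = 23.75 m.
Total head at OW-9: h = z + ψ = 243.44 + 23.75 = 267.19 m.
Total head at OW-11: h = 261.58 m (water level in the piezometer is the total head).
Head difference: h(OW-9) − h(OW-11) = 267.19 − 261.58 = 5.61 m.
Hydraulic gradient: i = |Δh| / L = 5.61 / 754 = 0.00744.
Flow is from higher to lower head: from OW-9 toward OW-11, i.e. toward the north-east.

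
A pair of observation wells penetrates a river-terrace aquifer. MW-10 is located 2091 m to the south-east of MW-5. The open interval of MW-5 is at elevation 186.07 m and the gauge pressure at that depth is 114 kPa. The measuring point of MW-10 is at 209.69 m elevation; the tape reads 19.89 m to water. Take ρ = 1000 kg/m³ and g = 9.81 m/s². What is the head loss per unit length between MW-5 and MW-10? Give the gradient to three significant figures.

i ≈ 0.00377 m/m

Pressure head at MW-5: ψ = P/(ρg) = 114×1000 / (1000 × 9.81) = 11.62 m.
Total head at MW-5: h = z + ψ = 186.07 + 11.62 = 197.69 m.
Total head at MW-10: h = 209.69 − 19.89 = 189.80 m.
Head difference: h(MW-5) − h(MW-10) = 197.69 − 189.80 = 7.89 m.
Hydraulic gradient: i = |Δh| / L = 7.89 / 2091 = 0.00377.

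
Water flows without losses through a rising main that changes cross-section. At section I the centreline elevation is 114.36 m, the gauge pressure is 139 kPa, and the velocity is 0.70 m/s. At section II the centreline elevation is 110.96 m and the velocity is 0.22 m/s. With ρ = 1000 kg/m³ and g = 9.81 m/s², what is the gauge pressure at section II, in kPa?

Pressure head at I: ψ₁ = P₁/(ρg) = 139×1000 / (1000 × 9.81) = 14.17 m.
Velocity heads: v₁²/2g = 0.70²/19.62 = 0.025 m; v₂²/2g = 0.22²/19.62 = 0.002 m.
Total head H = z₁ + ψ₁ + v₁²/2g = 114.36 + 14.17 + 0.025 = 128.56 m.
ψ₂ = H − z₂ − v₂²/2g = 128.56 − 110.96 − 0.002 = 17.60 m.
P₂ = ρgψ₂ = 1000 × 9.81 × 17.60 ≈ 173 kPa.

P₂ ≈ 173 kPa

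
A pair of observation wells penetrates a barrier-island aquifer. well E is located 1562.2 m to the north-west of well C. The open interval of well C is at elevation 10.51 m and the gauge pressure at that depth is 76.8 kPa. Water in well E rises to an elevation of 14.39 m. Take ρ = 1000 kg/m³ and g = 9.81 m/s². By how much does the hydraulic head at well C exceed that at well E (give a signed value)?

Pressure head at well C: ψ = P/(ρg) = 76.8×1000 / (1000 × 9.81) = 7.83 m.
Total head at well C: h = z + ψ = 10.51 + 7.83 = 18.34 m.
Total head at well E: h = 14.39 m (water level in the piezometer is the total head).
Head difference: h(well C) − h(well E) = 18.34 − 14.39 = 3.95 m.

Δh ≈ 3.95 m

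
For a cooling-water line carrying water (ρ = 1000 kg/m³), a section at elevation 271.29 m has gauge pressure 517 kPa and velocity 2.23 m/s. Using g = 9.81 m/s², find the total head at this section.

Pressure head ψ = P/(ρg) = 517×1000 / (1000 × 9.81) = 52.70 m.
Velocity head = v²/(2g) = 2.23² / (2 × 9.81) = 0.253 m.
h = z + ψ + v²/(2g) = 271.29 + 52.70 + 0.253 = 324.24 m.

h ≈ 324.24 m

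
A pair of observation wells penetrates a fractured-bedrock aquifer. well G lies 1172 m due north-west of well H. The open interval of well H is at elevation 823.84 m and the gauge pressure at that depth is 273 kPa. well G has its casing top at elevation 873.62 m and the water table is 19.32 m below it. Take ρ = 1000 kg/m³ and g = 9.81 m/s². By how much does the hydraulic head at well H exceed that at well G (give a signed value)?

Δh ≈ -2.63 m

Pressure head at well H: ψ = P/(ρg) = 273×1000 / (1000 × 9.81) = 27.83 m.
Total head at well H: h = z + ψ = 823.84 + 27.83 = 851.67 m.
Total head at well G: h = 873.62 − 19.32 = 854.30 m.
Head difference: h(well H) − h(well G) = 851.67 − 854.30 = -2.63 m.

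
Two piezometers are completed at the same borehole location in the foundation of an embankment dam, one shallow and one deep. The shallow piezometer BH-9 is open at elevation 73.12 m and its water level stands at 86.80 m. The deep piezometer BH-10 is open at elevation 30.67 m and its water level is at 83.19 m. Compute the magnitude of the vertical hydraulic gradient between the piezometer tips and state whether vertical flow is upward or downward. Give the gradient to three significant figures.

|i_v| ≈ 0.0850; vertical flow is downward

Total head at BH-9: h = 86.80 m (water level in the standpipe).
Total head at BH-10: h = 83.19 m.
Δh = h(BH-9) − h(BH-10) = 86.80 − 83.19 = 3.61 m.
Vertical separation Δz = 73.12 − 30.67 = 42.45 m.
|i_v| = |Δh| / Δz = 3.61 / 42.45 = 0.0850.
Head is higher in the shallow piezometer, so vertical flow is downward (recharge condition).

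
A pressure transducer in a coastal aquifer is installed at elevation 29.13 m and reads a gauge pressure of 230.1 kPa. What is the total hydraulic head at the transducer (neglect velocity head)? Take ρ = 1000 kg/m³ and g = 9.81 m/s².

h ≈ 52.59 m

ψ = P/(ρg) = 230.1×1000 / (1000 × 9.81) = 23.46 m.
h = z + ψ = 29.13 + 23.46 = 52.59 m.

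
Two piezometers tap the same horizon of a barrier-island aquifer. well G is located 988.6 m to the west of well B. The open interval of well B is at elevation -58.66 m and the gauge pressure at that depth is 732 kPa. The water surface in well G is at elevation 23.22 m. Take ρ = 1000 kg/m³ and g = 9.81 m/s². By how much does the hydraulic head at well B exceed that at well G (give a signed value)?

Pressure head at well B: ψ = P/(ρg) = 732×1000 / (1000 × 9.81) = 74.62 m.
Total head at well B: h = z + ψ = -58.66 + 74.62 = 15.96 m.
Total head at well G: h = 23.22 m (water level in the piezometer is the total head).
Head difference: h(well B) − h(well G) = 15.96 − 23.22 = -7.26 m.

Δh ≈ -7.26 m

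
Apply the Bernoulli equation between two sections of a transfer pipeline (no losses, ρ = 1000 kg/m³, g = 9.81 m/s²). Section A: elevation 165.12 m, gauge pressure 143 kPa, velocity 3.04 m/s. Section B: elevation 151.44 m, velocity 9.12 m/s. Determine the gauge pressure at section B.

Pressure head at A: ψ₁ = P₁/(ρg) = 143×1000 / (1000 × 9.81) = 14.58 m.
Velocity heads: v₁²/2g = 3.04²/19.62 = 0.471 m; v₂²/2g = 9.12²/19.62 = 4.239 m.
Total head H = z₁ + ψ₁ + v₁²/2g = 165.12 + 14.58 + 0.471 = 180.17 m.
ψ₂ = H − z₂ − v₂²/2g = 180.17 − 151.44 − 4.239 = 24.49 m.
P₂ = ρgψ₂ = 1000 × 9.81 × 24.49 ≈ 240 kPa.

P₂ ≈ 240 kPa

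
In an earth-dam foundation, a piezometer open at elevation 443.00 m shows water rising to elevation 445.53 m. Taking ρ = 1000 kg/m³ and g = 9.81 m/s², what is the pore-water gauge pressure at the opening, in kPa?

P ≈ 24.8 kPa

Pressure head ψ = h − z = 445.53 − 443.00 = 2.53 m.
P = ρgψ = 1000 × 9.81 × 2.53 = 24819 Pa ≈ 24.8 kPa.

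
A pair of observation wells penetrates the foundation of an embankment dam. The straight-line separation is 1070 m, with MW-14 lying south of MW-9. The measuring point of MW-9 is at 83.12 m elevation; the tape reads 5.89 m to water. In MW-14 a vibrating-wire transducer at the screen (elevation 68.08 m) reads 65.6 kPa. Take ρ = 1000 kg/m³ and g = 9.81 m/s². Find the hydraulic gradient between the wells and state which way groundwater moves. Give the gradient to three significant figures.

Total head at MW-9: h = 83.12 − 5.89 = 77.23 m.
Pressure head at MW-14: ψ = P/(ρg) = 65.6×1000 / (1000 × 9.81) = 6.69 m.
Total head at MW-14: h = z + ψ = 68.08 + 6.69 = 74.77 m.
Head difference: h(MW-9) − h(MW-14) = 77.23 − 74.77 = 2.46 m.
Hydraulic gradient: i = |Δh| / L = 2.46 / 1070 = 0.00230.
Flow is from higher to lower head: from MW-9 toward MW-14, i.e. toward the south.

i ≈ 0.00230; groundwater flows toward the south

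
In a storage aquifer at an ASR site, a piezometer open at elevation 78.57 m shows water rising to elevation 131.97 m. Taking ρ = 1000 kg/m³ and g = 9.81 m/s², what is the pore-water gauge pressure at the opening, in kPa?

Pressure head ψ = h − z = 131.97 − 78.57 = 53.40 m.
P = ρgψ = 1000 × 9.81 × 53.40 = 523854 Pa ≈ 524 kPa.

P ≈ 524 kPa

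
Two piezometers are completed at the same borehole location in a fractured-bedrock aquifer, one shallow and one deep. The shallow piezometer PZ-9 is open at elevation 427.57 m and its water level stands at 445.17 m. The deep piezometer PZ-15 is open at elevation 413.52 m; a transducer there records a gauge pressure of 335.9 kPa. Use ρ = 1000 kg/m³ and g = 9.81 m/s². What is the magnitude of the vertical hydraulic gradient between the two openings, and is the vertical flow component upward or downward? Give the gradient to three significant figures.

Total head at PZ-9: h = 445.17 m (water level in the standpipe).
Pressure head at PZ-15: ψ = P/(ρg) = 335.9×1000 / (1000 × 9.81) = 34.24 m.
Total head at PZ-15: h = z + ψ = 413.52 + 34.24 = 447.76 m.
Δh = h(PZ-9) − h(PZ-15) = 445.17 − 447.76 = -2.59 m.
Vertical separation Δz = 427.57 − 413.52 = 14.05 m.
|i_v| = |Δh| / Δz = 2.59 / 14.05 = 0.184.
Head is higher in the deep piezometer, so vertical flow is upward (discharge condition).

|i_v| ≈ 0.184; vertical flow is upward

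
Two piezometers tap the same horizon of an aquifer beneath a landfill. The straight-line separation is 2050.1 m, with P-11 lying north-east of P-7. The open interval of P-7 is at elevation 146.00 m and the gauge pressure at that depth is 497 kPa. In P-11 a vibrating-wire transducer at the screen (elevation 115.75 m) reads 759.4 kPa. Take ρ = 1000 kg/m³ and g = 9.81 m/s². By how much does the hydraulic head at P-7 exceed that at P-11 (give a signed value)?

Pressure head at P-7: ψ = P/(ρg) = 497×1000 / (1000 × 9.81) = 50.66 m.
Total head at P-7: h = z + ψ = 146.00 + 50.66 = 196.66 m.
Pressure head at P-11: ψ = P/(ρg) = 759.4×1000 / (1000 × 9.81) = 77.41 m.
Total head at P-11: h = z + ψ = 115.75 + 77.41 = 193.16 m.
Head difference: h(P-7) − h(P-11) = 196.66 − 193.16 = 3.50 m.

Δh ≈ 3.50 m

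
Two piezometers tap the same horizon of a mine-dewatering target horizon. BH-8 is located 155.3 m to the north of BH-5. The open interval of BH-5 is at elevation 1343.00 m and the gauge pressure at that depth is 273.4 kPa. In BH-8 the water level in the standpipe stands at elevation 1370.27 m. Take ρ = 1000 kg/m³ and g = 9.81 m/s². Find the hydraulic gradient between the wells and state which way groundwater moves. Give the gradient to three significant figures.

i ≈ 0.00386; groundwater flows toward the north

Pressure head at BH-5: ψ = P/(ρg) = 273.4×1000 / (1000 × 9.81) = 27.87 m.
Total head at BH-5: h = z + ψ = 1343.00 + 27.87 = 1370.87 m.
Total head at BH-8: h = 1370.27 m (water level in the piezometer is the total head).
Head difference: h(BH-5) − h(BH-8) = 1370.87 − 1370.27 = 0.60 m.
Hydraulic gradient: i = |Δh| / L = 0.60 / 155.3 = 0.00386.
Flow is from higher to lower head: from BH-5 toward BH-8, i.e. toward the north.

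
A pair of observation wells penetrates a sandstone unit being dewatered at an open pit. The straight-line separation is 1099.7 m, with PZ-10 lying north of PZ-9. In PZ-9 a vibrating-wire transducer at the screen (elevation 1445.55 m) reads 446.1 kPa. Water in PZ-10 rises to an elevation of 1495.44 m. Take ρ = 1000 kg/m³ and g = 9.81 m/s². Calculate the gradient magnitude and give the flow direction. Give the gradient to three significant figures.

Pressure head at PZ-9: ψ = P/(ρg) = 446.1×1000 / (1000 × 9.81) = 45.47 m.
Total head at PZ-9: h = z + ψ = 1445.55 + 45.47 = 1491.02 m.
Total head at PZ-10: h = 1495.44 m (water level in the piezometer is the total head).
Head difference: h(PZ-9) − h(PZ-10) = 1491.02 − 1495.44 = -4.42 m.
Hydraulic gradient: i = |Δh| / L = 4.42 / 1099.7 = 0.00402.
Flow is from higher to lower head: from PZ-10 toward PZ-9, i.e. toward the south.

i ≈ 0.00402; groundwater flows toward the south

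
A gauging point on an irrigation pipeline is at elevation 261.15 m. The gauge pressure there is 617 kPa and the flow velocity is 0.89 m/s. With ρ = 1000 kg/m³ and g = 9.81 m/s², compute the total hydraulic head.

h ≈ 324.09 m

Pressure head ψ = P/(ρg) = 617×1000 / (1000 × 9.81) = 62.90 m.
Velocity head = v²/(2g) = 0.89² / (2 × 9.81) = 0.040 m.
h = z + ψ + v²/(2g) = 261.15 + 62.90 + 0.040 = 324.09 m.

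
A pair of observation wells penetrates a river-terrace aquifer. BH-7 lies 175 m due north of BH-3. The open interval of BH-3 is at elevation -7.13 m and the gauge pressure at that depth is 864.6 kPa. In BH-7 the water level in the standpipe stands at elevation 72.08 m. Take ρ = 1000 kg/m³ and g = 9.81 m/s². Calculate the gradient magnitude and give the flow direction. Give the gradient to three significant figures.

i ≈ 0.0510; groundwater flows toward the north

Pressure head at BH-3: ψ = P/(ρg) = 864.6×1000 / (1000 × 9.81) = 88.13 m.
Total head at BH-3: h = z + ψ = -7.13 + 88.13 = 81.00 m.
Total head at BH-7: h = 72.08 m (water level in the piezometer is the total head).
Head difference: h(BH-3) − h(BH-7) = 81.00 − 72.08 = 8.92 m.
Hydraulic gradient: i = |Δh| / L = 8.92 / 175 = 0.0510.
Flow is from higher to lower head: from BH-3 toward BH-7, i.e. toward the north.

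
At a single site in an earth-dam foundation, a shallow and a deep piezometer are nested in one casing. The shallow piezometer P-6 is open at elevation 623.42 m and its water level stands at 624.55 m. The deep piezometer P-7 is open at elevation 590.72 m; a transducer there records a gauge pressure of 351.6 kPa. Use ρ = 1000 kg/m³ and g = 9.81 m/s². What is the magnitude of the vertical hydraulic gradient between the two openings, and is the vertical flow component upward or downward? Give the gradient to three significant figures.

Total head at P-6: h = 624.55 m (water level in the standpipe).
Pressure head at P-7: ψ = P/(ρg) = 351.6×1000 / (1000 × 9.81) = 35.84 m.
Total head at P-7: h = z + ψ = 590.72 + 35.84 = 626.56 m.
Δh = h(P-6) − h(P-7) = 624.55 − 626.56 = -2.01 m.
Vertical separation Δz = 623.42 − 590.72 = 32.70 m.
|i_v| = |Δh| / Δz = 2.01 / 32.70 = 0.0615.
Head is higher in the deep piezometer, so vertical flow is upward (discharge condition).

|i_v| ≈ 0.0615; vertical flow is upward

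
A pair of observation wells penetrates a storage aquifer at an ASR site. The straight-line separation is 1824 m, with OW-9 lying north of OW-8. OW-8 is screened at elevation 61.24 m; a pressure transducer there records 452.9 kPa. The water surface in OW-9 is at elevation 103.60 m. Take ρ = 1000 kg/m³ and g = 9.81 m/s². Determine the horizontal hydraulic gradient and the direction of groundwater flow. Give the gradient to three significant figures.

Pressure head at OW-8: ψ = P/(ρg) = 452.9×1000 / (1000 × 9.81) = 46.17 m.
Total head at OW-8: h = z + ψ = 61.24 + 46.17 = 107.41 m.
Total head at OW-9: h = 103.60 m (water level in the piezometer is the total head).
Head difference: h(OW-8) − h(OW-9) = 107.41 − 103.60 = 3.81 m.
Hydraulic gradient: i = |Δh| / L = 3.81 / 1824 = 0.00209.
Flow is from higher to lower head: from OW-8 toward OW-9, i.e. toward the north.

i ≈ 0.00209; groundwater flows toward the north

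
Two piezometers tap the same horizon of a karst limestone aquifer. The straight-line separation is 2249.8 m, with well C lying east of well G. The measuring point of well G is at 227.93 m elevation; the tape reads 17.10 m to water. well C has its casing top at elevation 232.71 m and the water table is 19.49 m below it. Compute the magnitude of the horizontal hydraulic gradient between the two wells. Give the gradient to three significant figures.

Total head at well G: h = 227.93 − 17.10 = 210.83 m.
Total head at well C: h = 232.71 − 19.49 = 213.22 m.
Head difference: h(well G) − h(well C) = 210.83 − 213.22 = -2.39 m.
Hydraulic gradient: i = |Δh| / L = 2.39 / 2249.8 = 0.00106.

i ≈ 0.00106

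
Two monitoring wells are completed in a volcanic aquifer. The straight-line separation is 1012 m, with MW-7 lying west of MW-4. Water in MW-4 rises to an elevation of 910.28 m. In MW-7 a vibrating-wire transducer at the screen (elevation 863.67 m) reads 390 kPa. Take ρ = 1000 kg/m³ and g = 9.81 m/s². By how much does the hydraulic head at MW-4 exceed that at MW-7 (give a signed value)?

Δh ≈ 6.85 m

Total head at MW-4: h = 910.28 m (water level in the piezometer is the total head).
Pressure head at MW-7: ψ = P/(ρg) = 390×1000 / (1000 × 9.81) = 39.76 m.
Total head at MW-7: h = z + ψ = 863.67 + 39.76 = 903.43 m.
Head difference: h(MW-4) − h(MW-7) = 910.28 − 903.43 = 6.85 m.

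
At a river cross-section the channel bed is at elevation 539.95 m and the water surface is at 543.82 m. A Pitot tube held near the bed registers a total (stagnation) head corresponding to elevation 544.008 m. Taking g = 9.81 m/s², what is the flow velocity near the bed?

Near the bed, under hydrostatic conditions, the piezometric head (z + ψ) equals the free-surface elevation, 543.82 m.
Velocity head = total − piezometric = 544.008 − 543.82 = 0.188 m.
v = √(2g·h_v) = √(2 × 9.81 × 0.188) = 1.92 m/s.

v ≈ 1.92 m/s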